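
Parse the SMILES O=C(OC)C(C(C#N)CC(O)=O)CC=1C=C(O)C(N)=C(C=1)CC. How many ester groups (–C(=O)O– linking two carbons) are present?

The ester motif appears at heavy-atom position 2 in the SMILES.
Other groups present: 1 carboxylic acid, 1 hydroxyl, 1 nitrile, 1 primary amine.
Ester count: 1.

1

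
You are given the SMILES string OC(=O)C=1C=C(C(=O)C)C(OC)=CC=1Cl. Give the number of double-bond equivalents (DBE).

Degree of unsaturation = (number of rings) + (number of π bonds).
Ring closures in the SMILES: 1.
π bonds: 5 double bonds (each 1 DoU) → 5 DoU from unsaturation.
Total DoU = 1 + 5 = 6.

6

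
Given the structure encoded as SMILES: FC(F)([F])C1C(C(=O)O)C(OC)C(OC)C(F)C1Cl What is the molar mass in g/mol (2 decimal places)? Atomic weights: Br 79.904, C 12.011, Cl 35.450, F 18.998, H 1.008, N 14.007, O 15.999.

First, the molecular formula is C10H13ClF4O4 (counting implicit H from valence).
  C: 10 × 12.011 = 120.110
  Cl: 1 × 35.450 = 35.450
  F: 4 × 18.998 = 75.992
  H: 13 × 1.008 = 13.104
  O: 4 × 15.999 = 63.996
Sum: 10×12.011 + 1×35.450 + 4×18.998 + 13×1.008 + 4×15.999 = 308.652 → 308.65 g/mol.

308.65 g/mol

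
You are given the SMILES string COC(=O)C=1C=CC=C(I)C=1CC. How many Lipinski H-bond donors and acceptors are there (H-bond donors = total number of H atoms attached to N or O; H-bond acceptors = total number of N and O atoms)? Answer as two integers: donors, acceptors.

0, 2

Donors: find every N or O and count the H atoms it carries.
  atom 2 (O): bond orders sum to 2 → 0 H
  atom 4 (O): bond orders sum to 2 → 0 H
Lipinski HBD = 0.
Acceptors: N atoms = 0, O atoms = 2 → HBA = 2.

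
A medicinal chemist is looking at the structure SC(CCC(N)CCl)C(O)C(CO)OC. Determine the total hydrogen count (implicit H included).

Walk through each heavy atom and fill implicit hydrogens from standard valence (C 4, N 3, O 2, S 2, halogen 1):
  atom 1: S, bond orders sum to 1 (valence 2) → 1 H
  atom 2: C, bond orders sum to 3 (valence 4) → 1 H
  atom 3: C, bond orders sum to 2 (valence 4) → 2 H
  atom 4: C, bond orders sum to 2 (valence 4) → 2 H
  atom 5: C, bond orders sum to 3 (valence 4) → 1 H
  atom 6: N, bond orders sum to 1 (valence 3) → 2 H
  atom 7: C, bond orders sum to 2 (valence 4) → 2 H
  atom 8: Cl (halogen, monovalent) → 0 H
  atom 9: C, bond orders sum to 3 (valence 4) → 1 H
  atom 10: O, bond orders sum to 1 (valence 2) → 1 H
  atom 11: C, bond orders sum to 3 (valence 4) → 1 H
  atom 12: C, bond orders sum to 2 (valence 4) → 2 H
  atom 13: O, bond orders sum to 1 (valence 2) → 1 H
  atom 14: O, bond orders sum to 2 (valence 2) → 0 H
  atom 15: C, bond orders sum to 1 (valence 4) → 3 H
Total hydrogens: 20.

20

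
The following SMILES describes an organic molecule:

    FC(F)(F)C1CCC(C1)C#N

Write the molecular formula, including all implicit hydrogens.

Walk through each heavy atom and fill implicit hydrogens from standard valence (C 4, N 3, O 2, S 2, halogen 1):
  atom 1: F (halogen, monovalent) → 0 H
  atom 2: C, bond orders sum to 4 (valence 4) → 0 H
  atom 3: F (halogen, monovalent) → 0 H
  atom 4: F (halogen, monovalent) → 0 H
  atom 5: C, bond orders sum to 3 (valence 4) → 1 H
  atom 6: C, bond orders sum to 2 (valence 4) → 2 H
  atom 7: C, bond orders sum to 2 (valence 4) → 2 H
  atom 8: C, bond orders sum to 3 (valence 4) → 1 H
  atom 9: C, bond orders sum to 2 (valence 4) → 2 H
  atom 10: C, bond orders sum to 4 (valence 4) → 0 H
  atom 11: N, bond orders sum to 3 (valence 3) → 0 H
Totals → C:7, H:8, F:3, N:1.

C7H8F3N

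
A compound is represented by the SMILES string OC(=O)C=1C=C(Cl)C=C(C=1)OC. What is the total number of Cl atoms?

Scan the SMILES for Cl atoms (remember two-letter symbols like Cl and Br are single atoms).
Chlorine count: 1.

1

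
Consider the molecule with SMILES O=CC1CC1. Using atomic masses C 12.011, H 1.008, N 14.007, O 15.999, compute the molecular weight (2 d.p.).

70.09 g/mol

First, the molecular formula is C4H6O (counting implicit H from valence).
  C: 4 × 12.011 = 48.044
  H: 6 × 1.008 = 6.048
  O: 1 × 15.999 = 15.999
Sum: 4×12.011 + 6×1.008 + 1×15.999 = 70.091 → 70.09 g/mol.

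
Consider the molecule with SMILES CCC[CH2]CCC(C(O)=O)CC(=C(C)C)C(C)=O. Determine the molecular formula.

C15H26O3

Walk through each heavy atom and fill implicit hydrogens from standard valence (C 4, N 3, O 2, S 2, halogen 1):
  atom 1: C, bond orders sum to 1 (valence 4) → 3 H
  atom 2: C, bond orders sum to 2 (valence 4) → 2 H
  atom 3: C, bond orders sum to 2 (valence 4) → 2 H
  atom 4: C with explicit H count 2
  atom 5: C, bond orders sum to 2 (valence 4) → 2 H
  atom 6: C, bond orders sum to 2 (valence 4) → 2 H
  atom 7: C, bond orders sum to 3 (valence 4) → 1 H
  atom 8: C, bond orders sum to 4 (valence 4) → 0 H
  atom 9: O, bond orders sum to 1 (valence 2) → 1 H
  atom 10: O, bond orders sum to 2 (valence 2) → 0 H
  atom 11: C, bond orders sum to 2 (valence 4) → 2 H
  atom 12: C, bond orders sum to 4 (valence 4) → 0 H
  atom 13: C, bond orders sum to 4 (valence 4) → 0 H
  atom 14: C, bond orders sum to 1 (valence 4) → 3 H
  atom 15: C, bond orders sum to 1 (valence 4) → 3 H
  atom 16: C, bond orders sum to 4 (valence 4) → 0 H
  atom 17: C, bond orders sum to 1 (valence 4) → 3 H
  atom 18: O, bond orders sum to 2 (valence 2) → 0 H
Totals → C:15, H:26, O:3.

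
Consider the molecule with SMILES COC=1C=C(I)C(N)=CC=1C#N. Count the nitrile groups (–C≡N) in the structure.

The nitrile motif appears at heavy-atom position 11 in the SMILES.
Other groups present: 1 ether, 1 primary amine.
Nitrile count: 1.

1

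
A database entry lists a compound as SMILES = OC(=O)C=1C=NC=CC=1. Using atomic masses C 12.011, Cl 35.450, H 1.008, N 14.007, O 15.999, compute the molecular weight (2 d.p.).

First, the molecular formula is C6H5NO2 (counting implicit H from valence).
  C: 6 × 12.011 = 72.066
  H: 5 × 1.008 = 5.040
  N: 1 × 14.007 = 14.007
  O: 2 × 15.999 = 31.998
Sum: 6×12.011 + 5×1.008 + 1×14.007 + 2×15.999 = 123.111 → 123.11 g/mol.

123.11 g/mol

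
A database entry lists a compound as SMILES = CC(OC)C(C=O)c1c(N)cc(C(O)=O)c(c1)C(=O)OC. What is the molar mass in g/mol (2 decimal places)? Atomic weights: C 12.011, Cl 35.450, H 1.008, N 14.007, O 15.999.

295.29 g/mol

First, the molecular formula is C14H17NO6 (counting implicit H from valence).
  C: 14 × 12.011 = 168.154
  H: 17 × 1.008 = 17.136
  N: 1 × 14.007 = 14.007
  O: 6 × 15.999 = 95.994
Sum: 14×12.011 + 17×1.008 + 1×14.007 + 6×15.999 = 295.291 → 295.29 g/mol.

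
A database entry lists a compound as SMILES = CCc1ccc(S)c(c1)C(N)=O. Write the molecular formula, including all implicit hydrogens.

C9H11NOS

Walk through each heavy atom and fill implicit hydrogens from standard valence (C 4, N 3, O 2, S 2, halogen 1); for lowercase aromatic atoms, an aromatic c carries 1 H when it has two neighbours and 0 H with three, and aromatic n carries 0 H:
  atom 1: C, bond orders sum to 1 (valence 4) → 3 H
  atom 2: C, bond orders sum to 2 (valence 4) → 2 H
  atom 3: aromatic c, 3 neighbours → 0 H
  atom 4: aromatic c, 2 neighbours → 1 H
  atom 5: aromatic c, 2 neighbours → 1 H
  atom 6: aromatic c, 3 neighbours → 0 H
  atom 7: S, bond orders sum to 1 (valence 2) → 1 H
  atom 8: aromatic c, 3 neighbours → 0 H
  atom 9: aromatic c, 2 neighbours → 1 H
  atom 10: C, bond orders sum to 4 (valence 4) → 0 H
  atom 11: N, bond orders sum to 1 (valence 3) → 2 H
  atom 12: O, bond orders sum to 2 (valence 2) → 0 H
Totals → C:9, H:11, N:1, O:1, S:1.
In Hill order: C9H11NOS.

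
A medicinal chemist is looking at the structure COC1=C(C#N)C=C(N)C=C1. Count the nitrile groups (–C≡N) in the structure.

1

The nitrile motif appears at heavy-atom position 5 in the SMILES.
Other groups present: 1 ether, 1 primary amine.
Nitrile count: 1.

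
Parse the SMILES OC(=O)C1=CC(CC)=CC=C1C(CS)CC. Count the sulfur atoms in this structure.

Scan the SMILES for S atoms (remember two-letter symbols like Cl and Br are single atoms).
Sulfur count: 1.

1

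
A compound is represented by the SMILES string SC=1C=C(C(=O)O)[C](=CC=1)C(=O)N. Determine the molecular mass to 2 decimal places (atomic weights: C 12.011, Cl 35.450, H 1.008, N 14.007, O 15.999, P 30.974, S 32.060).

First, the molecular formula is C8H7NO3S (counting implicit H from valence).
  C: 8 × 12.011 = 96.088
  H: 7 × 1.008 = 7.056
  N: 1 × 14.007 = 14.007
  O: 3 × 15.999 = 47.997
  S: 1 × 32.060 = 32.060
Sum: 8×12.011 + 7×1.008 + 1×14.007 + 3×15.999 + 1×32.060 = 197.208 → 197.21 g/mol.

197.21 g/mol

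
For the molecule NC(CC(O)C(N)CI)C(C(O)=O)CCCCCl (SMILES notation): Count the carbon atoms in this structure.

Count every carbon token in the SMILES (each C, including those in ring-closure positions and inside branches).
Carbon count: 11.

11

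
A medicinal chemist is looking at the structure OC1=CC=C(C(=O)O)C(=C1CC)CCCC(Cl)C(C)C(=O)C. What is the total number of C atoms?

Count every carbon token in the SMILES (each C, including those in ring-closure positions and inside branches).
Carbon count: 17.

17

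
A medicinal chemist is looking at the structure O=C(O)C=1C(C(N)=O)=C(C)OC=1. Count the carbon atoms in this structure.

7

Count every carbon token in the SMILES (each C, including those in ring-closure positions and inside branches).
Carbon count: 7.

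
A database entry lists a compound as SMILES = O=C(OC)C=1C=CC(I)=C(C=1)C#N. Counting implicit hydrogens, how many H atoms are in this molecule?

6

Walk through each heavy atom and fill implicit hydrogens from standard valence (C 4, N 3, O 2, S 2, halogen 1):
  atom 1: O, bond orders sum to 2 (valence 2) → 0 H
  atom 2: C, bond orders sum to 4 (valence 4) → 0 H
  atom 3: O, bond orders sum to 2 (valence 2) → 0 H
  atom 4: C, bond orders sum to 1 (valence 4) → 3 H
  atom 5: C, bond orders sum to 4 (valence 4) → 0 H
  atom 6: C, bond orders sum to 3 (valence 4) → 1 H
  atom 7: C, bond orders sum to 3 (valence 4) → 1 H
  atom 8: C, bond orders sum to 4 (valence 4) → 0 H
  atom 9: I (halogen, monovalent) → 0 H
  atom 10: C, bond orders sum to 4 (valence 4) → 0 H
  atom 11: C, bond orders sum to 3 (valence 4) → 1 H
  atom 12: C, bond orders sum to 4 (valence 4) → 0 H
  atom 13: N, bond orders sum to 3 (valence 3) → 0 H
Total hydrogens: 6.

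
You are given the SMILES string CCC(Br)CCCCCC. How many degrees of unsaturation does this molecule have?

Molecular formula: C9H19Br.
DoU = (2C + 2 + N − H − X) / 2, where X is the halogen count and O/S are ignored.
    = (2·9 + 2 + 0 − 19 − 1) / 2 = 0 / 2 = 0.

0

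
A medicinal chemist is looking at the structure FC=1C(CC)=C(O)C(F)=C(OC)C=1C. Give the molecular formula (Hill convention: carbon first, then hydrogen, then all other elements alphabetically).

C10H12F2O2

Walk through each heavy atom and fill implicit hydrogens from standard valence (C 4, N 3, O 2, S 2, halogen 1):
  atom 1: F (halogen, monovalent) → 0 H
  atom 2: C, bond orders sum to 4 (valence 4) → 0 H
  atom 3: C, bond orders sum to 4 (valence 4) → 0 H
  atom 4: C, bond orders sum to 2 (valence 4) → 2 H
  atom 5: C, bond orders sum to 1 (valence 4) → 3 H
  atom 6: C, bond orders sum to 4 (valence 4) → 0 H
  atom 7: O, bond orders sum to 1 (valence 2) → 1 H
  atom 8: C, bond orders sum to 4 (valence 4) → 0 H
  atom 9: F (halogen, monovalent) → 0 H
  atom 10: C, bond orders sum to 4 (valence 4) → 0 H
  atom 11: O, bond orders sum to 2 (valence 2) → 0 H
  atom 12: C, bond orders sum to 1 (valence 4) → 3 H
  atom 13: C, bond orders sum to 4 (valence 4) → 0 H
  atom 14: C, bond orders sum to 1 (valence 4) → 3 H
Totals → C:10, H:12, F:2, O:2.
In Hill order: C10H12F2O2.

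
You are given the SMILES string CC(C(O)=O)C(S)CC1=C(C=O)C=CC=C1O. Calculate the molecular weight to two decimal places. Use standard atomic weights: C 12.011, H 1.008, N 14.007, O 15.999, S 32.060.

First, the molecular formula is C12H14O4S (counting implicit H from valence).
  C: 12 × 12.011 = 144.132
  H: 14 × 1.008 = 14.112
  O: 4 × 15.999 = 63.996
  S: 1 × 32.060 = 32.060
Sum: 12×12.011 + 14×1.008 + 4×15.999 + 1×32.060 = 254.300 → 254.30 g/mol.

254.30 g/mol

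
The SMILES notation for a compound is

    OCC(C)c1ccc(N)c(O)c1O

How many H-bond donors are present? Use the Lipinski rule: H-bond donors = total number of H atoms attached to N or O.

5

Donors: find every N or O and count the H atoms it carries.
  atom 1 (O): bond orders sum to 1 → 1 H
  atom 9 (N): bond orders sum to 1 → 2 H
  atom 11 (O): bond orders sum to 1 → 1 H
  atom 13 (O): bond orders sum to 1 → 1 H
Lipinski HBD = 5.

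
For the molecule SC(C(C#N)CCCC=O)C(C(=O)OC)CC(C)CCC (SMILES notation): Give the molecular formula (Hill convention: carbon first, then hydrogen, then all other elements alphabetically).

Walk through each heavy atom and fill implicit hydrogens from standard valence (C 4, N 3, O 2, S 2, halogen 1):
  atom 1: S, bond orders sum to 1 (valence 2) → 1 H
  atom 2: C, bond orders sum to 3 (valence 4) → 1 H
  atom 3: C, bond orders sum to 3 (valence 4) → 1 H
  atom 4: C, bond orders sum to 4 (valence 4) → 0 H
  atom 5: N, bond orders sum to 3 (valence 3) → 0 H
  atom 6: C, bond orders sum to 2 (valence 4) → 2 H
  atom 7: C, bond orders sum to 2 (valence 4) → 2 H
  atom 8: C, bond orders sum to 2 (valence 4) → 2 H
  atom 9: C, bond orders sum to 3 (valence 4) → 1 H
  atom 10: O, bond orders sum to 2 (valence 2) → 0 H
  atom 11: C, bond orders sum to 3 (valence 4) → 1 H
  atom 12: C, bond orders sum to 4 (valence 4) → 0 H
  atom 13: O, bond orders sum to 2 (valence 2) → 0 H
  atom 14: O, bond orders sum to 2 (valence 2) → 0 H
  atom 15: C, bond orders sum to 1 (valence 4) → 3 H
  atom 16: C, bond orders sum to 2 (valence 4) → 2 H
  atom 17: C, bond orders sum to 3 (valence 4) → 1 H
  atom 18: C, bond orders sum to 1 (valence 4) → 3 H
  atom 19: C, bond orders sum to 2 (valence 4) → 2 H
  atom 20: C, bond orders sum to 2 (valence 4) → 2 H
  atom 21: C, bond orders sum to 1 (valence 4) → 3 H
Totals → C:16, H:27, N:1, O:3, S:1.
In Hill order: C16H27NO3S.

C16H27NO3S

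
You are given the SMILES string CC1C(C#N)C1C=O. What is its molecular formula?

C6H7NO

Walk through each heavy atom and fill implicit hydrogens from standard valence (C 4, N 3, O 2, S 2, halogen 1):
  atom 1: C, bond orders sum to 1 (valence 4) → 3 H
  atom 2: C, bond orders sum to 3 (valence 4) → 1 H
  atom 3: C, bond orders sum to 3 (valence 4) → 1 H
  atom 4: C, bond orders sum to 4 (valence 4) → 0 H
  atom 5: N, bond orders sum to 3 (valence 3) → 0 H
  atom 6: C, bond orders sum to 3 (valence 4) → 1 H
  atom 7: C, bond orders sum to 3 (valence 4) → 1 H
  atom 8: O, bond orders sum to 2 (valence 2) → 0 H
Totals → C:6, H:7, N:1, O:1.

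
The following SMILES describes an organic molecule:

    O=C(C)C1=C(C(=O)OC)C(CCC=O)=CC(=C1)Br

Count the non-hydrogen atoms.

Every atom symbol written in the SMILES (organic subset) is one heavy atom; implicit H are not written.
Heavy atoms by element → Br:1, C:13, O:4.
Total: 18.

18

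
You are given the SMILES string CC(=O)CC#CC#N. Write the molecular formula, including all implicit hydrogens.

Walk through each heavy atom and fill implicit hydrogens from standard valence (C 4, N 3, O 2, S 2, halogen 1):
  atom 1: C, bond orders sum to 1 (valence 4) → 3 H
  atom 2: C, bond orders sum to 4 (valence 4) → 0 H
  atom 3: O, bond orders sum to 2 (valence 2) → 0 H
  atom 4: C, bond orders sum to 2 (valence 4) → 2 H
  atom 5: C, bond orders sum to 4 (valence 4) → 0 H
  atom 6: C, bond orders sum to 4 (valence 4) → 0 H
  atom 7: C, bond orders sum to 4 (valence 4) → 0 H
  atom 8: N, bond orders sum to 3 (valence 3) → 0 H
Totals → C:6, H:5, N:1, O:1.

C6H5NO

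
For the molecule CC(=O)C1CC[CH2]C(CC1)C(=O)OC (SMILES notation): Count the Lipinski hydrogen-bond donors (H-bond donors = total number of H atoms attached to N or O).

Donors: find every N or O and count the H atoms it carries.
  atom 3 (O): bond orders sum to 2 → 0 H
  atom 12 (O): bond orders sum to 2 → 0 H
  atom 13 (O): bond orders sum to 2 → 0 H
Lipinski HBD = 0.

0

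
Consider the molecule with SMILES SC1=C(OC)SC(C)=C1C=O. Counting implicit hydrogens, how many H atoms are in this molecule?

Walk through each heavy atom and fill implicit hydrogens from standard valence (C 4, N 3, O 2, S 2, halogen 1):
  atom 1: S, bond orders sum to 1 (valence 2) → 1 H
  atom 2: C, bond orders sum to 4 (valence 4) → 0 H
  atom 3: C, bond orders sum to 4 (valence 4) → 0 H
  atom 4: O, bond orders sum to 2 (valence 2) → 0 H
  atom 5: C, bond orders sum to 1 (valence 4) → 3 H
  atom 6: S, bond orders sum to 2 (valence 2) → 0 H
  atom 7: C, bond orders sum to 4 (valence 4) → 0 H
  atom 8: C, bond orders sum to 1 (valence 4) → 3 H
  atom 9: C, bond orders sum to 4 (valence 4) → 0 H
  atom 10: C, bond orders sum to 3 (valence 4) → 1 H
  atom 11: O, bond orders sum to 2 (valence 2) → 0 H
Total hydrogens: 8.

8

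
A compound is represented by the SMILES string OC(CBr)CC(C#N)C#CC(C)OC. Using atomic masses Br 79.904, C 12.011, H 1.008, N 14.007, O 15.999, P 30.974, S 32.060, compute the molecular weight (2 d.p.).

260.13 g/mol

First, the molecular formula is C10H14BrNO2 (counting implicit H from valence).
  Br: 1 × 79.904 = 79.904
  C: 10 × 12.011 = 120.110
  H: 14 × 1.008 = 14.112
  N: 1 × 14.007 = 14.007
  O: 2 × 15.999 = 31.998
Sum: 1×79.904 + 10×12.011 + 14×1.008 + 1×14.007 + 2×15.999 = 260.131 → 260.13 g/mol.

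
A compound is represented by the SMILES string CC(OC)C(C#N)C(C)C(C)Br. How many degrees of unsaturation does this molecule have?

Degree of unsaturation = (number of rings) + (number of π bonds).
Ring closures in the SMILES: 0.
π bonds: 1 triple bond (each 2 DoU) → 2 DoU from unsaturation.
Total DoU = 0 + 2 = 2.

2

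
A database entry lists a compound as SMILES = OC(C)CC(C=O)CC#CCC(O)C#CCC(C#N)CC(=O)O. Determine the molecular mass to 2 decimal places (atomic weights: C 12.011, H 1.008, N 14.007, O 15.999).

319.36 g/mol

First, the molecular formula is C17H21NO5 (counting implicit H from valence).
  C: 17 × 12.011 = 204.187
  H: 21 × 1.008 = 21.168
  N: 1 × 14.007 = 14.007
  O: 5 × 15.999 = 79.995
Sum: 17×12.011 + 21×1.008 + 1×14.007 + 5×15.999 = 319.357 → 319.36 g/mol.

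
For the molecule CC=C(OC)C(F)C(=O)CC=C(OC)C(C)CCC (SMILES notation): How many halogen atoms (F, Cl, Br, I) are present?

Halogen atoms appear at heavy-atom position 7 (1×F).
Other groups present: 2 alkene, 2 ether, 1 ketone.
Halogen count: 1.

1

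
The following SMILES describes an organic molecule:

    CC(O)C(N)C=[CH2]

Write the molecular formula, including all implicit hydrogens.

C5H11NO

Walk through each heavy atom and fill implicit hydrogens from standard valence (C 4, N 3, O 2, S 2, halogen 1):
  atom 1: C, bond orders sum to 1 (valence 4) → 3 H
  atom 2: C, bond orders sum to 3 (valence 4) → 1 H
  atom 3: O, bond orders sum to 1 (valence 2) → 1 H
  atom 4: C, bond orders sum to 3 (valence 4) → 1 H
  atom 5: N, bond orders sum to 1 (valence 3) → 2 H
  atom 6: C, bond orders sum to 3 (valence 4) → 1 H
  atom 7: C with explicit H count 2
Totals → C:5, H:11, N:1, O:1.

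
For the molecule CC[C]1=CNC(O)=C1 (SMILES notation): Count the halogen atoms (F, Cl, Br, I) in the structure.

Scan the SMILES for the halogen motif — none present.
Groups that are present: 1 hydroxyl.

0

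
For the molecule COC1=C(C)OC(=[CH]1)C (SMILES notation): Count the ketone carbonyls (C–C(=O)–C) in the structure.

Scan the SMILES for the ketone motif — none present.
Groups that are present: 1 ether.

0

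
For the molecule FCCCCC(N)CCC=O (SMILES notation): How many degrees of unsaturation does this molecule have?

Degree of unsaturation = (number of rings) + (number of π bonds).
Ring closures in the SMILES: 0.
π bonds: 1 double bond (each 1 DoU) → 1 DoU from unsaturation.
Total DoU = 0 + 1 = 1.

1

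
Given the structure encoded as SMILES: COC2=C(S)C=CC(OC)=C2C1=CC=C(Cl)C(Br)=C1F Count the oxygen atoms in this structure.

2

Scan the SMILES for O atoms (remember two-letter symbols like Cl and Br are single atoms).
Oxygen count: 2.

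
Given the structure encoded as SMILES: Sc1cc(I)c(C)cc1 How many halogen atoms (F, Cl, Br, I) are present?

Halogen atoms appear at heavy-atom position 5 (1×I).
Other groups present: 1 thiol.
Halogen count: 1.

1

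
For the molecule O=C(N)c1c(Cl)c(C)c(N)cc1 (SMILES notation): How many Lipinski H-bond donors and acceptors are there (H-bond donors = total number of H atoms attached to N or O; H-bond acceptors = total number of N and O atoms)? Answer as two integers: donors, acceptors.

Donors: find every N or O and count the H atoms it carries.
  atom 1 (O): bond orders sum to 2 → 0 H
  atom 3 (N): bond orders sum to 1 → 2 H
  atom 10 (N): bond orders sum to 1 → 2 H
Lipinski HBD = 4.
Acceptors: N atoms = 2, O atoms = 1 → HBA = 3.

4, 3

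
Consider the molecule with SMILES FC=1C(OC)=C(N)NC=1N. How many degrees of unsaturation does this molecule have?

Degree of unsaturation = (number of rings) + (number of π bonds).
Ring closures in the SMILES: 1.
π bonds: 2 double bonds (each 1 DoU) → 2 DoU from unsaturation.
Total DoU = 1 + 2 = 3.

3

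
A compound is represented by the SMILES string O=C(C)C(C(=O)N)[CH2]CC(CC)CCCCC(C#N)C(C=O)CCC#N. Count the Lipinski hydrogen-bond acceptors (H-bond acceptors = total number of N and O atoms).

N atoms: 3; O atoms: 3.
Lipinski HBA = 3 + 3 = 6.

6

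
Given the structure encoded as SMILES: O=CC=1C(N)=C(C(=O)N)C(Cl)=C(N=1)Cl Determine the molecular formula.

C7H5Cl2N3O2

Walk through each heavy atom and fill implicit hydrogens from standard valence (C 4, N 3, O 2, S 2, halogen 1):
  atom 1: O, bond orders sum to 2 (valence 2) → 0 H
  atom 2: C, bond orders sum to 3 (valence 4) → 1 H
  atom 3: C, bond orders sum to 4 (valence 4) → 0 H
  atom 4: C, bond orders sum to 4 (valence 4) → 0 H
  atom 5: N, bond orders sum to 1 (valence 3) → 2 H
  atom 6: C, bond orders sum to 4 (valence 4) → 0 H
  atom 7: C, bond orders sum to 4 (valence 4) → 0 H
  atom 8: O, bond orders sum to 2 (valence 2) → 0 H
  atom 9: N, bond orders sum to 1 (valence 3) → 2 H
  atom 10: C, bond orders sum to 4 (valence 4) → 0 H
  atom 11: Cl (halogen, monovalent) → 0 H
  atom 12: C, bond orders sum to 4 (valence 4) → 0 H
  atom 13: N, bond orders sum to 3 (valence 3) → 0 H
  atom 14: Cl (halogen, monovalent) → 0 H
Totals → C:7, H:5, Cl:2, N:3, O:2.
In Hill order: C7H5Cl2N3O2.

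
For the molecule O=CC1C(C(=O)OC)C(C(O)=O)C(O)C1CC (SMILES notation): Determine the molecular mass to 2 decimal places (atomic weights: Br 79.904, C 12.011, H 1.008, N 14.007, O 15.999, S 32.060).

244.24 g/mol

First, the molecular formula is C11H16O6 (counting implicit H from valence).
  C: 11 × 12.011 = 132.121
  H: 16 × 1.008 = 16.128
  O: 6 × 15.999 = 95.994
Sum: 11×12.011 + 16×1.008 + 6×15.999 = 244.243 → 244.24 g/mol.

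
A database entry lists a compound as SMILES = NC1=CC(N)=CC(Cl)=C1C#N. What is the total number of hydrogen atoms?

6

Walk through each heavy atom and fill implicit hydrogens from standard valence (C 4, N 3, O 2, S 2, halogen 1):
  atom 1: N, bond orders sum to 1 (valence 3) → 2 H
  atom 2: C, bond orders sum to 4 (valence 4) → 0 H
  atom 3: C, bond orders sum to 3 (valence 4) → 1 H
  atom 4: C, bond orders sum to 4 (valence 4) → 0 H
  atom 5: N, bond orders sum to 1 (valence 3) → 2 H
  atom 6: C, bond orders sum to 3 (valence 4) → 1 H
  atom 7: C, bond orders sum to 4 (valence 4) → 0 H
  atom 8: Cl (halogen, monovalent) → 0 H
  atom 9: C, bond orders sum to 4 (valence 4) → 0 H
  atom 10: C, bond orders sum to 4 (valence 4) → 0 H
  atom 11: N, bond orders sum to 3 (valence 3) → 0 H
Total hydrogens: 6.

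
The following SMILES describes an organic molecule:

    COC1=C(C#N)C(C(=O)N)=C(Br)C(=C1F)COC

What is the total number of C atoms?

11

Count every carbon token in the SMILES (each C, including those in ring-closure positions and inside branches).
Carbon count: 11.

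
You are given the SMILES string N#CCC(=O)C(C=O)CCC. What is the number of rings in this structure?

0

In SMILES, each pair of matching ring-closure digits denotes one ring-closing bond; the number of such bonds equals the number of independent rings.
Ring-closure bonds here: 0.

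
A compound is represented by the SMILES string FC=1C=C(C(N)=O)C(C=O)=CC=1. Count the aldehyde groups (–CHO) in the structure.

1

The aldehyde motif appears at heavy-atom position 9 in the SMILES.
Other groups present: 1 amide.
Aldehyde count: 1.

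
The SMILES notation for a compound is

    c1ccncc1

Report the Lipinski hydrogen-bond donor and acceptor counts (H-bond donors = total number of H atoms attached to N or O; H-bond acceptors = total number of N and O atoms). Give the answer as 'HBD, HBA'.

Donors: find every N or O and count the H atoms it carries.
  atom 4 (N): bond orders sum to 3 → 0 H
Lipinski HBD = 0.
Acceptors: N atoms = 1, O atoms = 0 → HBA = 1.

0, 1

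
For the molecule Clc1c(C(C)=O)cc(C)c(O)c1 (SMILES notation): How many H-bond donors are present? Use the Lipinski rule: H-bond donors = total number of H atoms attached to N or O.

Donors: find every N or O and count the H atoms it carries.
  atom 6 (O): bond orders sum to 2 → 0 H
  atom 11 (O): bond orders sum to 1 → 1 H
Lipinski HBD = 1.

1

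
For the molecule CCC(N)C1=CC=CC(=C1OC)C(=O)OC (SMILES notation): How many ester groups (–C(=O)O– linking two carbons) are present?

The ester motif appears at heavy-atom position 13 in the SMILES.
Other groups present: 1 ether, 1 primary amine.
Ester count: 1.

1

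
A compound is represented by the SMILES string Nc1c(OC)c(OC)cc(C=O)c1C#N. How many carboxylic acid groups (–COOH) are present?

0

Scan the SMILES for the carboxylic acid motif — none present.
Groups that are present: 1 aldehyde, 2 ether, 1 nitrile, 1 primary amine.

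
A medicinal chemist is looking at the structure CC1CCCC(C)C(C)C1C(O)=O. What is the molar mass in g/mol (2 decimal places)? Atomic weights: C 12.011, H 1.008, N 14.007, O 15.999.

First, the molecular formula is C11H20O2 (counting implicit H from valence).
  C: 11 × 12.011 = 132.121
  H: 20 × 1.008 = 20.160
  O: 2 × 15.999 = 31.998
Sum: 11×12.011 + 20×1.008 + 2×15.999 = 184.279 → 184.28 g/mol.

184.28 g/mol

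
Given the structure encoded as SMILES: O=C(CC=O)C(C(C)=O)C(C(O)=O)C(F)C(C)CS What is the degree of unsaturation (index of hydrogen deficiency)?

Molecular formula: C12H17FO5S.
DoU = (2C + 2 + N − H − X) / 2, where X is the halogen count and O/S are ignored.
    = (2·12 + 2 + 0 − 17 − 1) / 2 = 8 / 2 = 4.

4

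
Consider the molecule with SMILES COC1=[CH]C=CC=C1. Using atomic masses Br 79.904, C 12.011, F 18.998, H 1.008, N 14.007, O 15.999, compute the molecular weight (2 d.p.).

108.14 g/mol

First, the molecular formula is C7H8O (counting implicit H from valence).
  C: 7 × 12.011 = 84.077
  H: 8 × 1.008 = 8.064
  O: 1 × 15.999 = 15.999
Sum: 7×12.011 + 8×1.008 + 1×15.999 = 108.140 → 108.14 g/mol.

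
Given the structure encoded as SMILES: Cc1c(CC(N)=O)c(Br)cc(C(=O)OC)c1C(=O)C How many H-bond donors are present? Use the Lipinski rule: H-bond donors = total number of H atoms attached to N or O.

Donors: find every N or O and count the H atoms it carries.
  atom 6 (N): bond orders sum to 1 → 2 H
  atom 7 (O): bond orders sum to 2 → 0 H
  atom 13 (O): bond orders sum to 2 → 0 H
  atom 14 (O): bond orders sum to 2 → 0 H
  atom 18 (O): bond orders sum to 2 → 0 H
Lipinski HBD = 2.

2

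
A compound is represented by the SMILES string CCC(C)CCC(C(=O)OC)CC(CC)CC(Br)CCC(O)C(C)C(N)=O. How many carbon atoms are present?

Count every carbon token in the SMILES (each C, including those in ring-closure positions and inside branches).
Carbon count: 21.

21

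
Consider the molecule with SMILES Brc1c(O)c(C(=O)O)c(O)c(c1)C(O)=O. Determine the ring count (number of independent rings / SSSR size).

In SMILES, each pair of matching ring-closure digits denotes one ring-closing bond; the number of such bonds equals the number of independent rings.
Ring-closure bonds here: 1.

1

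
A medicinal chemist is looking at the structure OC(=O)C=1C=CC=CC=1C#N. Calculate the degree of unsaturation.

7

Degree of unsaturation = (number of rings) + (number of π bonds).
Ring closures in the SMILES: 1.
π bonds: 4 double bonds (each 1 DoU), 1 triple bond (each 2 DoU) → 6 DoU from unsaturation.
Total DoU = 1 + 6 = 7.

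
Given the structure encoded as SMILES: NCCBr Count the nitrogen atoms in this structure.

Scan the SMILES for N atoms (remember two-letter symbols like Cl and Br are single atoms).
Nitrogen count: 1.

1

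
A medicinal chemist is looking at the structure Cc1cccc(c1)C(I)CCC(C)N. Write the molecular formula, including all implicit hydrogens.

Walk through each heavy atom and fill implicit hydrogens from standard valence (C 4, N 3, O 2, S 2, halogen 1); for lowercase aromatic atoms, an aromatic c carries 1 H when it has two neighbours and 0 H with three, and aromatic n carries 0 H:
  atom 1: C, bond orders sum to 1 (valence 4) → 3 H
  atom 2: aromatic c, 3 neighbours → 0 H
  atom 3: aromatic c, 2 neighbours → 1 H
  atom 4: aromatic c, 2 neighbours → 1 H
  atom 5: aromatic c, 2 neighbours → 1 H
  atom 6: aromatic c, 3 neighbours → 0 H
  atom 7: aromatic c, 2 neighbours → 1 H
  atom 8: C, bond orders sum to 3 (valence 4) → 1 H
  atom 9: I (halogen, monovalent) → 0 H
  atom 10: C, bond orders sum to 2 (valence 4) → 2 H
  atom 11: C, bond orders sum to 2 (valence 4) → 2 H
  atom 12: C, bond orders sum to 3 (valence 4) → 1 H
  atom 13: C, bond orders sum to 1 (valence 4) → 3 H
  atom 14: N, bond orders sum to 1 (valence 3) → 2 H
Totals → C:12, H:18, I:1, N:1.
In Hill order: C12H18IN.

C12H18IN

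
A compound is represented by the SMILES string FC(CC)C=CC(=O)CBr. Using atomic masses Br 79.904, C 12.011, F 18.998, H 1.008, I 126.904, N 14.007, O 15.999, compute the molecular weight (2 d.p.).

209.06 g/mol

First, the molecular formula is C7H10BrFO (counting implicit H from valence).
  Br: 1 × 79.904 = 79.904
  C: 7 × 12.011 = 84.077
  F: 1 × 18.998 = 18.998
  H: 10 × 1.008 = 10.080
  O: 1 × 15.999 = 15.999
Sum: 1×79.904 + 7×12.011 + 1×18.998 + 10×1.008 + 1×15.999 = 209.058 → 209.06 g/mol.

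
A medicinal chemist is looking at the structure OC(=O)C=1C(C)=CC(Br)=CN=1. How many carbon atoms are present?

Count every carbon token in the SMILES (each C, including those in ring-closure positions and inside branches).
Carbon count: 7.

7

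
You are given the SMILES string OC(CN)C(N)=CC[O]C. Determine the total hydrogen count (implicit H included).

Walk through each heavy atom and fill implicit hydrogens from standard valence (C 4, N 3, O 2, S 2, halogen 1):
  atom 1: O, bond orders sum to 1 (valence 2) → 1 H
  atom 2: C, bond orders sum to 3 (valence 4) → 1 H
  atom 3: C, bond orders sum to 2 (valence 4) → 2 H
  atom 4: N, bond orders sum to 1 (valence 3) → 2 H
  atom 5: C, bond orders sum to 4 (valence 4) → 0 H
  atom 6: N, bond orders sum to 1 (valence 3) → 2 H
  atom 7: C, bond orders sum to 3 (valence 4) → 1 H
  atom 8: C, bond orders sum to 2 (valence 4) → 2 H
  atom 9: O with explicit H count 0
  atom 10: C, bond orders sum to 1 (valence 4) → 3 H
Total hydrogens: 14.

14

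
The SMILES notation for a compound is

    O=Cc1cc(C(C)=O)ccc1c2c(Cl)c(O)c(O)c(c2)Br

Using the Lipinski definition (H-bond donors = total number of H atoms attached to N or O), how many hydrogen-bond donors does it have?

2

Donors: find every N or O and count the H atoms it carries.
  atom 1 (O): bond orders sum to 2 → 0 H
  atom 8 (O): bond orders sum to 2 → 0 H
  atom 16 (O): bond orders sum to 1 → 1 H
  atom 18 (O): bond orders sum to 1 → 1 H
Lipinski HBD = 2.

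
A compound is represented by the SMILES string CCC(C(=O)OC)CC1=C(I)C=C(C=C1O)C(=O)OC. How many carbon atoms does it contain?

Count every carbon token in the SMILES (each C, including those in ring-closure positions and inside branches).
Carbon count: 14.

14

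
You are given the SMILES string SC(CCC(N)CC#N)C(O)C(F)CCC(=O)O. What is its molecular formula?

C11H19FN2O3S

Walk through each heavy atom and fill implicit hydrogens from standard valence (C 4, N 3, O 2, S 2, halogen 1):
  atom 1: S, bond orders sum to 1 (valence 2) → 1 H
  atom 2: C, bond orders sum to 3 (valence 4) → 1 H
  atom 3: C, bond orders sum to 2 (valence 4) → 2 H
  atom 4: C, bond orders sum to 2 (valence 4) → 2 H
  atom 5: C, bond orders sum to 3 (valence 4) → 1 H
  atom 6: N, bond orders sum to 1 (valence 3) → 2 H
  atom 7: C, bond orders sum to 2 (valence 4) → 2 H
  atom 8: C, bond orders sum to 4 (valence 4) → 0 H
  atom 9: N, bond orders sum to 3 (valence 3) → 0 H
  atom 10: C, bond orders sum to 3 (valence 4) → 1 H
  atom 11: O, bond orders sum to 1 (valence 2) → 1 H
  atom 12: C, bond orders sum to 3 (valence 4) → 1 H
  atom 13: F (halogen, monovalent) → 0 H
  atom 14: C, bond orders sum to 2 (valence 4) → 2 H
  atom 15: C, bond orders sum to 2 (valence 4) → 2 H
  atom 16: C, bond orders sum to 4 (valence 4) → 0 H
  atom 17: O, bond orders sum to 2 (valence 2) → 0 H
  atom 18: O, bond orders sum to 1 (valence 2) → 1 H
Totals → C:11, H:19, F:1, N:2, O:3, S:1.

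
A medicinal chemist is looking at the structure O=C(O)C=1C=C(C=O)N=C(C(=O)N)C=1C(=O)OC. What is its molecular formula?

C10H8N2O6

Walk through each heavy atom and fill implicit hydrogens from standard valence (C 4, N 3, O 2, S 2, halogen 1):
  atom 1: O, bond orders sum to 2 (valence 2) → 0 H
  atom 2: C, bond orders sum to 4 (valence 4) → 0 H
  atom 3: O, bond orders sum to 1 (valence 2) → 1 H
  atom 4: C, bond orders sum to 4 (valence 4) → 0 H
  atom 5: C, bond orders sum to 3 (valence 4) → 1 H
  atom 6: C, bond orders sum to 4 (valence 4) → 0 H
  atom 7: C, bond orders sum to 3 (valence 4) → 1 H
  atom 8: O, bond orders sum to 2 (valence 2) → 0 H
  atom 9: N, bond orders sum to 3 (valence 3) → 0 H
  atom 10: C, bond orders sum to 4 (valence 4) → 0 H
  atom 11: C, bond orders sum to 4 (valence 4) → 0 H
  atom 12: O, bond orders sum to 2 (valence 2) → 0 H
  atom 13: N, bond orders sum to 1 (valence 3) → 2 H
  atom 14: C, bond orders sum to 4 (valence 4) → 0 H
  atom 15: C, bond orders sum to 4 (valence 4) → 0 H
  atom 16: O, bond orders sum to 2 (valence 2) → 0 H
  atom 17: O, bond orders sum to 2 (valence 2) → 0 H
  atom 18: C, bond orders sum to 1 (valence 4) → 3 H
Totals → C:10, H:8, N:2, O:6.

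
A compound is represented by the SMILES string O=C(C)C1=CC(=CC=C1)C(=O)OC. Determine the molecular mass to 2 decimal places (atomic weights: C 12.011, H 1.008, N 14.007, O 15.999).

178.19 g/mol

First, the molecular formula is C10H10O3 (counting implicit H from valence).
  C: 10 × 12.011 = 120.110
  H: 10 × 1.008 = 10.080
  O: 3 × 15.999 = 47.997
Sum: 10×12.011 + 10×1.008 + 3×15.999 = 178.187 → 178.19 g/mol.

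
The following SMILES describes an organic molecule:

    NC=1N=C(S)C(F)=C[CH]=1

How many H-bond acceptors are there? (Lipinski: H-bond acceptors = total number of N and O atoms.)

2

N atoms: 2; O atoms: 0.
Lipinski HBA = 2 + 0 = 2.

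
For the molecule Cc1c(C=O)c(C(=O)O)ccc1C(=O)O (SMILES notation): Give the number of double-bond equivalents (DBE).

Molecular formula: C10H8O5.
DoU = (2C + 2 + N − H − X) / 2, where X is the halogen count and O/S are ignored.
    = (2·10 + 2 + 0 − 8 − 0) / 2 = 14 / 2 = 7.

7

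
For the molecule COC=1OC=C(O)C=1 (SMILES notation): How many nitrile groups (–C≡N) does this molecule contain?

0

Scan the SMILES for the nitrile motif — none present.
Groups that are present: 1 ether, 1 hydroxyl.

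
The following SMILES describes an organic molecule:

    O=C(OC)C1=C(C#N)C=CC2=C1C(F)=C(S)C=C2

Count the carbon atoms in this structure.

Count every carbon token in the SMILES (each C, including those in ring-closure positions and inside branches).
Carbon count: 13.

13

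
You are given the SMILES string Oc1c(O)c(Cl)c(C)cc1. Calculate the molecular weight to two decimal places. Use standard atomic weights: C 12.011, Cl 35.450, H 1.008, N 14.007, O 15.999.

158.58 g/mol

First, the molecular formula is C7H7ClO2 (counting implicit H from valence).
  C: 7 × 12.011 = 84.077
  Cl: 1 × 35.450 = 35.450
  H: 7 × 1.008 = 7.056
  O: 2 × 15.999 = 31.998
Sum: 7×12.011 + 1×35.450 + 7×1.008 + 2×15.999 = 158.581 → 158.58 g/mol.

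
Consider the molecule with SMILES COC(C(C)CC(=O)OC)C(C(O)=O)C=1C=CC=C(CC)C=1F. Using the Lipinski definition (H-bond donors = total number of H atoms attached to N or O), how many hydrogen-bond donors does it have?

1

Donors: find every N or O and count the H atoms it carries.
  atom 2 (O): bond orders sum to 2 → 0 H
  atom 8 (O): bond orders sum to 2 → 0 H
  atom 9 (O): bond orders sum to 2 → 0 H
  atom 13 (O): bond orders sum to 1 → 1 H
  atom 14 (O): bond orders sum to 2 → 0 H
Lipinski HBD = 1.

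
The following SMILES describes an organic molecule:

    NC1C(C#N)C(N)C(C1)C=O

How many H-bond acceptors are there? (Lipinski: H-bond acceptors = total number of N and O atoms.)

N atoms: 3; O atoms: 1.
Lipinski HBA = 3 + 1 = 4.

4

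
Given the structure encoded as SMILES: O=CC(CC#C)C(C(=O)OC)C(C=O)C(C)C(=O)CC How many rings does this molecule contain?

In SMILES, each pair of matching ring-closure digits denotes one ring-closing bond; the number of such bonds equals the number of independent rings.
Ring-closure bonds here: 0.

0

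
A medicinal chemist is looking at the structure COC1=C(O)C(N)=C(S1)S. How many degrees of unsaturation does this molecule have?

3

Molecular formula: C5H7NO2S2.
DoU = (2C + 2 + N − H − X) / 2, where X is the halogen count and O/S are ignored.
    = (2·5 + 2 + 1 − 7 − 0) / 2 = 6 / 2 = 3.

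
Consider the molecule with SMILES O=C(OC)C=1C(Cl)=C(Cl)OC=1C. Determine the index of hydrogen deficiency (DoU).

4

Molecular formula: C7H6Cl2O3.
DoU = (2C + 2 + N − H − X) / 2, where X is the halogen count and O/S are ignored.
    = (2·7 + 2 + 0 − 6 − 2) / 2 = 8 / 2 = 4.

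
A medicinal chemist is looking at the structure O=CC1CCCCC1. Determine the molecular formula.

Walk through each heavy atom and fill implicit hydrogens from standard valence (C 4, N 3, O 2, S 2, halogen 1):
  atom 1: O, bond orders sum to 2 (valence 2) → 0 H
  atom 2: C, bond orders sum to 3 (valence 4) → 1 H
  atom 3: C, bond orders sum to 3 (valence 4) → 1 H
  atom 4: C, bond orders sum to 2 (valence 4) → 2 H
  atom 5: C, bond orders sum to 2 (valence 4) → 2 H
  atom 6: C, bond orders sum to 2 (valence 4) → 2 H
  atom 7: C, bond orders sum to 2 (valence 4) → 2 H
  atom 8: C, bond orders sum to 2 (valence 4) → 2 H
Totals → C:7, H:12, O:1.
In Hill order: C7H12O.

C7H12O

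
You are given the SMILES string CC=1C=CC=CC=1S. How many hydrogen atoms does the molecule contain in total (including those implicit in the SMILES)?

Walk through each heavy atom and fill implicit hydrogens from standard valence (C 4, N 3, O 2, S 2, halogen 1):
  atom 1: C, bond orders sum to 1 (valence 4) → 3 H
  atom 2: C, bond orders sum to 4 (valence 4) → 0 H
  atom 3: C, bond orders sum to 3 (valence 4) → 1 H
  atom 4: C, bond orders sum to 3 (valence 4) → 1 H
  atom 5: C, bond orders sum to 3 (valence 4) → 1 H
  atom 6: C, bond orders sum to 3 (valence 4) → 1 H
  atom 7: C, bond orders sum to 4 (valence 4) → 0 H
  atom 8: S, bond orders sum to 1 (valence 2) → 1 H
Total hydrogens: 8.

8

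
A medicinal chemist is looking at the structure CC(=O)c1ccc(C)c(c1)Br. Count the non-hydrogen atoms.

Every atom symbol written in the SMILES (organic subset) is one heavy atom; implicit H are not written.
Heavy atoms by element → Br:1, C:9, O:1.
Total: 11.

11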